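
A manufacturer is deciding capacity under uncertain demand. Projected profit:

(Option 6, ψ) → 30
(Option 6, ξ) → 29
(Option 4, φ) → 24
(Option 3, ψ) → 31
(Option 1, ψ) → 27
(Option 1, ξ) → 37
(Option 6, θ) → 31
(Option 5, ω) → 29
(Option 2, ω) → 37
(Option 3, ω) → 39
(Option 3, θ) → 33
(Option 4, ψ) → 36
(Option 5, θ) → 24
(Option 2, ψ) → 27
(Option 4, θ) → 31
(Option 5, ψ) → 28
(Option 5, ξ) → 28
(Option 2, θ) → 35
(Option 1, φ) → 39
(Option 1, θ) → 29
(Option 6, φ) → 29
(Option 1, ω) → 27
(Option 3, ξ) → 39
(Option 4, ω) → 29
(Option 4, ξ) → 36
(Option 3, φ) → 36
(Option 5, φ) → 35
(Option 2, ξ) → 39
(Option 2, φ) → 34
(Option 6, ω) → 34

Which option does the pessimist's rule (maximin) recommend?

Row minima: Option 1=27, Option 2=27, Option 3=31, Option 4=24, Option 5=24, Option 6=29
Best worst-case = 31 → Option 3.

Option 3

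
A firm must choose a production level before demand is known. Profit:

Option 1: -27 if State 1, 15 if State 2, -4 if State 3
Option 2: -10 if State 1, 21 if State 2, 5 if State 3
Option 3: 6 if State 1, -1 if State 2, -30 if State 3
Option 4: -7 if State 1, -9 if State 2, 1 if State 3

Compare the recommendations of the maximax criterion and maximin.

maximax → Option 2; maximin → Option 4 (disagree)

Row maxima: Option 1=15, Option 2=21, Option 3=6, Option 4=1
Best best-case = 21 → Option 2.
Row minima: Option 1=-27, Option 2=-10, Option 3=-30, Option 4=-9
Best worst-case = -9 → Option 4.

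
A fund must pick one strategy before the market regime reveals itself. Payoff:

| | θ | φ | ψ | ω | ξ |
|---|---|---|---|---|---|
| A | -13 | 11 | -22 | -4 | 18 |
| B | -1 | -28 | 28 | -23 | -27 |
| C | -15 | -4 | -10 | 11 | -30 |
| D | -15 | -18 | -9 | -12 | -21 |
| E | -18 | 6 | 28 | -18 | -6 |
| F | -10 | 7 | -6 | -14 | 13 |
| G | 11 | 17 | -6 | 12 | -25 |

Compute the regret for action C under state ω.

1

Best payoff under ω is 12.
Regret = 12 − 11 = 1.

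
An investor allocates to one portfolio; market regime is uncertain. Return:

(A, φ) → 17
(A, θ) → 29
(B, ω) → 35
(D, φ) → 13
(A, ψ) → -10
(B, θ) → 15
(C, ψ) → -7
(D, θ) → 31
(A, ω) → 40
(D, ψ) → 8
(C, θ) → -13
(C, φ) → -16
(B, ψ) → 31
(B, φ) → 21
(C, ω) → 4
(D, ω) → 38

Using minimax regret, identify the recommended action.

Column bests: θ=31, φ=21, ψ=31, ω=40.
A regrets: 2, 4, 41, 0 → max 41
B regrets: 16, 0, 0, 5 → max 16
C regrets: 44, 37, 38, 36 → max 44
D regrets: 0, 8, 23, 2 → max 23
Smallest max regret = 16 → B.

B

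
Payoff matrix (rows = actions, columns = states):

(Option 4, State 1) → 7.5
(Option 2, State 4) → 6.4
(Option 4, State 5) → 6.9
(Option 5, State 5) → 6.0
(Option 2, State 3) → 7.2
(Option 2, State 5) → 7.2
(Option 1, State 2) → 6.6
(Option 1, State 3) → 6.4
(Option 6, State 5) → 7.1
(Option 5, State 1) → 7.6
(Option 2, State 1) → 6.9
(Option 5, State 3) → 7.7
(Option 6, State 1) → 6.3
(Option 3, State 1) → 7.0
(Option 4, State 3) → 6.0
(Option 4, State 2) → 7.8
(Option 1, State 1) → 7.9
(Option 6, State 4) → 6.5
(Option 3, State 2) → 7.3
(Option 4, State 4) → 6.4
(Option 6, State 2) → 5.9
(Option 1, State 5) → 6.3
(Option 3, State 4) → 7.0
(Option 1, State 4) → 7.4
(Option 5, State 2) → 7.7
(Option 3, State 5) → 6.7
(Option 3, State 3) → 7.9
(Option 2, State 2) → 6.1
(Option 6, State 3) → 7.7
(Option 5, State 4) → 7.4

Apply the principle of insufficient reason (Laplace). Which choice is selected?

Row averages: Option 1=6.92, Option 2=6.76, Option 3=7.18, Option 4=6.92, Option 5=7.28, Option 6=6.7
Highest average = 7.28 → Option 5.

Option 5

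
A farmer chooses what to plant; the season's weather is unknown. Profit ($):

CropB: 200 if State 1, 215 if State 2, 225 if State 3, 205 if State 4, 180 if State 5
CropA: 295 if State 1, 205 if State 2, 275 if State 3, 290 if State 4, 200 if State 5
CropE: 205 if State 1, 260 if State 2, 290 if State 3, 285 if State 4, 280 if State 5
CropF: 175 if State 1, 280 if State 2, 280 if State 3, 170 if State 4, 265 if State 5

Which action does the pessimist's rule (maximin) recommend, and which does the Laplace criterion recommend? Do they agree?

Row minima: CropB=180, CropA=200, CropE=205, CropF=170
Best worst-case = 205 → CropE.
Row averages: CropB=205, CropA=253, CropE=264, CropF=234
Highest average = 264 → CropE.

maximin → CropE; laplace → CropE (agree)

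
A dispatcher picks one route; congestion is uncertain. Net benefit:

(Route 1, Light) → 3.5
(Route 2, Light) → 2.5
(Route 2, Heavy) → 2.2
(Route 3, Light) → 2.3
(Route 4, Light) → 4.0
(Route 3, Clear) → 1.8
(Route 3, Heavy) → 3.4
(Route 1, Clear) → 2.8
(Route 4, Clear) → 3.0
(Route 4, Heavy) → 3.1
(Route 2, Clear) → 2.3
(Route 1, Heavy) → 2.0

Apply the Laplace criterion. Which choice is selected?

Row averages: Route 1=83/30, Route 2=7/3, Route 3=2.5, Route 4=101/30
Highest average = 101/30 → Route 4.

Route 4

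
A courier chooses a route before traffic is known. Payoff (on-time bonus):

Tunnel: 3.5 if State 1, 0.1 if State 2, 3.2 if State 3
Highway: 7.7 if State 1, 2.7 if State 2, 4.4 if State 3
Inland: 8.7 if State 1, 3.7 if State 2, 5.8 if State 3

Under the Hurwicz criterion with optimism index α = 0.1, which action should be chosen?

Inland

Tunnel: 0.1·3.5 + 0.9·0.1 = 0.44
Highway: 0.1·7.7 + 0.9·2.7 = 3.2
Inland: 0.1·8.7 + 0.9·3.7 = 4.2
Highest Hurwicz score = 4.2 → Inland.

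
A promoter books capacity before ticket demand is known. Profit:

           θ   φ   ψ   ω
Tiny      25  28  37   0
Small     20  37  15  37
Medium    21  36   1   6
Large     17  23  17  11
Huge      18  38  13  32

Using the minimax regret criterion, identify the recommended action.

Small

Column bests: θ=25, φ=38, ψ=37, ω=37.
Tiny regrets: 0, 10, 0, 37 → max 37
Small regrets: 5, 1, 22, 0 → max 22
Medium regrets: 4, 2, 36, 31 → max 36
Large regrets: 8, 15, 20, 26 → max 26
Huge regrets: 7, 0, 24, 5 → max 24
Smallest max regret = 22 → Small.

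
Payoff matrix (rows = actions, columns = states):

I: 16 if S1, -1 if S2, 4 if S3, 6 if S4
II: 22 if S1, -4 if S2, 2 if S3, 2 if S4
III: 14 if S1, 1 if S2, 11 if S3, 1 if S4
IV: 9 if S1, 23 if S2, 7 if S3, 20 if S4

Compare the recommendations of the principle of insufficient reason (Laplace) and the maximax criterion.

laplace → IV; maximax → IV (agree)

Row averages: I=6.25, II=5.5, III=6.75, IV=14.75
Highest average = 14.75 → IV.
Row maxima: I=16, II=22, III=14, IV=23
Best best-case = 23 → IV.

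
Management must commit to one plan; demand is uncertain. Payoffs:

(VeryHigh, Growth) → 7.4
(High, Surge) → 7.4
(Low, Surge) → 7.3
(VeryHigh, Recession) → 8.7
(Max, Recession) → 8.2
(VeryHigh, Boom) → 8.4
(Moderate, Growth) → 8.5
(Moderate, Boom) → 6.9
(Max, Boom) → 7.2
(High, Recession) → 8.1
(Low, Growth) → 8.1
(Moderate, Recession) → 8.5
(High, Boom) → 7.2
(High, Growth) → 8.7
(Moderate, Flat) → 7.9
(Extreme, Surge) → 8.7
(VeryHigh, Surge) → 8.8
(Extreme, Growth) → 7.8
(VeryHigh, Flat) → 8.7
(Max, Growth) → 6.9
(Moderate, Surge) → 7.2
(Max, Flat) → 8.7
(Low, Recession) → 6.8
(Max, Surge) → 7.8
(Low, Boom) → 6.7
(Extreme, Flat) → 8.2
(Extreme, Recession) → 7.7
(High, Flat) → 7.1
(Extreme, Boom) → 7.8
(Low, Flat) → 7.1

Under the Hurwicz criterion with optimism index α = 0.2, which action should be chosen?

Extreme

Low: 0.2·8.1 + 0.8·6.7 = 6.98
Moderate: 0.2·8.5 + 0.8·6.9 = 7.22
High: 0.2·8.7 + 0.8·7.1 = 7.42
VeryHigh: 0.2·8.8 + 0.8·7.4 = 7.68
Extreme: 0.2·8.7 + 0.8·7.7 = 7.9
Max: 0.2·8.7 + 0.8·6.9 = 7.26
Highest Hurwicz score = 7.9 → Extreme.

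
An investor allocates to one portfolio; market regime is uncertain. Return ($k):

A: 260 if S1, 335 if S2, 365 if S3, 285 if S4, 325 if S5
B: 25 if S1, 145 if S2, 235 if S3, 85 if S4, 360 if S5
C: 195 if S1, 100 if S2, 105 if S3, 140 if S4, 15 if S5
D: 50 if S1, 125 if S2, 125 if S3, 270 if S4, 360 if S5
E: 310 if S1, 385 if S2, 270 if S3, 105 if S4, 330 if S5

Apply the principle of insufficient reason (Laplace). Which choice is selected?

A

Row averages: A=314, B=170, C=111, D=186, E=280
Highest average = 314 → A.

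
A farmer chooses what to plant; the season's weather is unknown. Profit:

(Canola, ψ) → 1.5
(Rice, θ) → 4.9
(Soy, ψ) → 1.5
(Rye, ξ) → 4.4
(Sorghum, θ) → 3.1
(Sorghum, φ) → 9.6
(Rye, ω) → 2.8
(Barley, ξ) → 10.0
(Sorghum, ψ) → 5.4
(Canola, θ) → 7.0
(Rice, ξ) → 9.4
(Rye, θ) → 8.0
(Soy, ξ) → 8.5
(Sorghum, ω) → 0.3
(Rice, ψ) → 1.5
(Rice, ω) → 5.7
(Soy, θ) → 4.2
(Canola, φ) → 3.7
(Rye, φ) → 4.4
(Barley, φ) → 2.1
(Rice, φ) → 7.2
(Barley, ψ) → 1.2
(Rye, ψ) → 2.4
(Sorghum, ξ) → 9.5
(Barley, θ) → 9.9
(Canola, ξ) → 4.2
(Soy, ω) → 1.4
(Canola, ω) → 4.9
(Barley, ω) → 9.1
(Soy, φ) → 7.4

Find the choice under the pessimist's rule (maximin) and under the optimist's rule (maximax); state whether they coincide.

maximin → Rye; maximax → Barley (disagree)

Row minima: Rice=1.5, Barley=1.2, Sorghum=0.3, Soy=1.4, Rye=2.4, Canola=1.5
Best worst-case = 2.4 → Rye.
Row maxima: Rice=9.4, Barley=10.0, Sorghum=9.6, Soy=8.5, Rye=8.0, Canola=7.0
Best best-case = 10.0 → Barley.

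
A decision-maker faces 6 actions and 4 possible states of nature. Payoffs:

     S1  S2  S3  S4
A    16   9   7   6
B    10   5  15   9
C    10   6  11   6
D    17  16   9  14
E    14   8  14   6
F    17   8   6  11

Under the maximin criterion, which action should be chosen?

D

Row minima: A=6, B=5, C=6, D=9, E=6, F=6
Best worst-case = 9 → D.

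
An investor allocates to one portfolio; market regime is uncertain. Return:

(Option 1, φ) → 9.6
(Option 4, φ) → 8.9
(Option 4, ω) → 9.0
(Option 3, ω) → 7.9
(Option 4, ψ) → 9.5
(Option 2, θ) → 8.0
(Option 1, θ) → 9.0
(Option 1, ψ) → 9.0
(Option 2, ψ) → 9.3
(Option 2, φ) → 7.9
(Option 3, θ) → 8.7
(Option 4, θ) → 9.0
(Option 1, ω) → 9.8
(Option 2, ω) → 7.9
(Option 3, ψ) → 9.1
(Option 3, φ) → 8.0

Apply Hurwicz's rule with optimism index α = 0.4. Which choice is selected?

Option 1

Option 1: 0.4·9.8 + 0.6·9.0 = 9.32
Option 2: 0.4·9.3 + 0.6·7.9 = 8.46
Option 3: 0.4·9.1 + 0.6·7.9 = 8.38
Option 4: 0.4·9.5 + 0.6·8.9 = 9.14
Highest Hurwicz score = 9.32 → Option 1.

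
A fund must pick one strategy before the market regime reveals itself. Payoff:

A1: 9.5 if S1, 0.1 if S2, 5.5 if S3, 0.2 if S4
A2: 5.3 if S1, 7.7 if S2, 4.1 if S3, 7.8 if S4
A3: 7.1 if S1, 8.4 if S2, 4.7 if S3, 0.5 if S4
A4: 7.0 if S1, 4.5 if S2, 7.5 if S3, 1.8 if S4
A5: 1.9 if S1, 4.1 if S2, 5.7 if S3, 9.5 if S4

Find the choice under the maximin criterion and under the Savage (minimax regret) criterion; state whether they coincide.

Row minima: A1=0.1, A2=4.1, A3=0.5, A4=1.8, A5=1.9
Best worst-case = 4.1 → A2.
Column bests: S1=9.5, S2=8.4, S3=7.5, S4=9.5.
A1 regrets: 0.0, 8.3, 2.0, 9.3 → max 9.3
A2 regrets: 4.2, 0.7, 3.4, 1.7 → max 4.2
A3 regrets: 2.4, 0.0, 2.8, 9.0 → max 9.0
A4 regrets: 2.5, 3.9, 0.0, 7.7 → max 7.7
A5 regrets: 7.6, 4.3, 1.8, 0.0 → max 7.6
Smallest max regret = 4.2 → A2.

maximin → A2; minimax regret → A2 (agree)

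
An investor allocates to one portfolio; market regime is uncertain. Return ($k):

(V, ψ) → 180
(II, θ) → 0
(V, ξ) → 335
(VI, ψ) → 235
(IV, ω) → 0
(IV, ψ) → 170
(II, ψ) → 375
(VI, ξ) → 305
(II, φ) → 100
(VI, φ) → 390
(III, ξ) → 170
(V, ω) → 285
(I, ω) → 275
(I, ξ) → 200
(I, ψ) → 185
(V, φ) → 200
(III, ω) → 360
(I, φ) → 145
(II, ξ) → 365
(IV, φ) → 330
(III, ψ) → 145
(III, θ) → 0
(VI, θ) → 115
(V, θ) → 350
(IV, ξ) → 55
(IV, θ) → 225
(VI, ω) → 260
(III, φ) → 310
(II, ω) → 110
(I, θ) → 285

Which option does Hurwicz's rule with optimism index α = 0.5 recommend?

V

I: 0.5·285 + 0.5·145 = 215
II: 0.5·375 + 0.5·0 = 187.5
III: 0.5·360 + 0.5·0 = 180
IV: 0.5·330 + 0.5·0 = 165
V: 0.5·350 + 0.5·180 = 265
VI: 0.5·390 + 0.5·115 = 252.5
Highest Hurwicz score = 265 → V.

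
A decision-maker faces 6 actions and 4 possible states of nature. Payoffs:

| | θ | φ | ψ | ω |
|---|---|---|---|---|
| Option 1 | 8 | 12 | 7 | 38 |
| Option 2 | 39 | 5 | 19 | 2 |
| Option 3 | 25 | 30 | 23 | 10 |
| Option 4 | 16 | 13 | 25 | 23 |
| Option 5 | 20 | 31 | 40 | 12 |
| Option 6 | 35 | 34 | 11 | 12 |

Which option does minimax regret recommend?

Column bests: θ=39, φ=34, ψ=40, ω=38.
Option 1 regrets: 31, 22, 33, 0 → max 33
Option 2 regrets: 0, 29, 21, 36 → max 36
Option 3 regrets: 14, 4, 17, 28 → max 28
Option 4 regrets: 23, 21, 15, 15 → max 23
Option 5 regrets: 19, 3, 0, 26 → max 26
Option 6 regrets: 4, 0, 29, 26 → max 29
Smallest max regret = 23 → Option 4.

Option 4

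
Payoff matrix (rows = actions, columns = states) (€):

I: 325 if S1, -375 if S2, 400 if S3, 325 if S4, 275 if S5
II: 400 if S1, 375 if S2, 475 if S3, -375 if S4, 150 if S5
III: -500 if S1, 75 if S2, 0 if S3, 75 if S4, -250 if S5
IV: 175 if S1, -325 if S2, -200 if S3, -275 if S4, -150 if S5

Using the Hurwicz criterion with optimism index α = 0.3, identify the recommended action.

I: 0.3·400 + 0.7·(-375) = -142.5
II: 0.3·475 + 0.7·(-375) = -120
III: 0.3·75 + 0.7·(-500) = -327.5
IV: 0.3·175 + 0.7·(-325) = -175
Highest Hurwicz score = -120 → II.

II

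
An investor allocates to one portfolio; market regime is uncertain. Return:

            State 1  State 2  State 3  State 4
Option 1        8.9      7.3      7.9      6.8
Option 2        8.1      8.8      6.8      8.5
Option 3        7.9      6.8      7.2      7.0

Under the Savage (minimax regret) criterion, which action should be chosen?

Column bests: State 1=8.9, State 2=8.8, State 3=7.9, State 4=8.5.
Option 1 regrets: 0.0, 1.5, 0.0, 1.7 → max 1.7
Option 2 regrets: 0.8, 0.0, 1.1, 0.0 → max 1.1
Option 3 regrets: 1.0, 2.0, 0.7, 1.5 → max 2.0
Smallest max regret = 1.1 → Option 2.

Option 2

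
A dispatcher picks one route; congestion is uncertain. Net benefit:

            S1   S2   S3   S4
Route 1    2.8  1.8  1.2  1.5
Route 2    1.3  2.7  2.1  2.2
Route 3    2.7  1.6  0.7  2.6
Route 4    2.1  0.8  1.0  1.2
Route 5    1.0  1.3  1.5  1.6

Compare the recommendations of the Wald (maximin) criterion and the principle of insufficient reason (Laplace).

Row minima: Route 1=1.2, Route 2=1.3, Route 3=0.7, Route 4=0.8, Route 5=1.0
Best worst-case = 1.3 → Route 2.
Row averages: Route 1=1.825, Route 2=2.075, Route 3=1.9, Route 4=1.275, Route 5=1.35
Highest average = 2.075 → Route 2.

maximin → Route 2; laplace → Route 2 (agree)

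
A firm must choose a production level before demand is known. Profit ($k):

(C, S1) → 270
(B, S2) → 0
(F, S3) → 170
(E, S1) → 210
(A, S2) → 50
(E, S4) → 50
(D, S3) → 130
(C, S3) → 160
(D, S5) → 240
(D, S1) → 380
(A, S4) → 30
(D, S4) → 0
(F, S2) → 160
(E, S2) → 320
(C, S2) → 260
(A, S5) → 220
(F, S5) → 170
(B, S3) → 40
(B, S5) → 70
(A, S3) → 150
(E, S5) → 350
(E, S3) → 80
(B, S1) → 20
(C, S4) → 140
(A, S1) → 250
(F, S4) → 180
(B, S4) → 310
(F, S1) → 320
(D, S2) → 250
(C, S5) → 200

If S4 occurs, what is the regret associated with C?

Best payoff under S4 is 310.
Regret = 310 − 140 = 170.

170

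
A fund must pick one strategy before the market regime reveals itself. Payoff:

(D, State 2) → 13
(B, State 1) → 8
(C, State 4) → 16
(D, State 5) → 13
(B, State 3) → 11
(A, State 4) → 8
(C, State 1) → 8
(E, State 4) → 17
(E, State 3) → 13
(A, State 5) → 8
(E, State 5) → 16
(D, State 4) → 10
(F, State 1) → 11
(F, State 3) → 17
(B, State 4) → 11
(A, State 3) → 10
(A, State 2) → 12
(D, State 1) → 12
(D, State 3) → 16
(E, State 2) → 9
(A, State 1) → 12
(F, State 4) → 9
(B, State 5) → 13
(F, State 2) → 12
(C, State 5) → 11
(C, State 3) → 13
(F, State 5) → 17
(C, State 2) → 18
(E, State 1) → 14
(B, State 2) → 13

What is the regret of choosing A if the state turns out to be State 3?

7

Best payoff under State 3 is 17.
Regret = 17 − 10 = 7.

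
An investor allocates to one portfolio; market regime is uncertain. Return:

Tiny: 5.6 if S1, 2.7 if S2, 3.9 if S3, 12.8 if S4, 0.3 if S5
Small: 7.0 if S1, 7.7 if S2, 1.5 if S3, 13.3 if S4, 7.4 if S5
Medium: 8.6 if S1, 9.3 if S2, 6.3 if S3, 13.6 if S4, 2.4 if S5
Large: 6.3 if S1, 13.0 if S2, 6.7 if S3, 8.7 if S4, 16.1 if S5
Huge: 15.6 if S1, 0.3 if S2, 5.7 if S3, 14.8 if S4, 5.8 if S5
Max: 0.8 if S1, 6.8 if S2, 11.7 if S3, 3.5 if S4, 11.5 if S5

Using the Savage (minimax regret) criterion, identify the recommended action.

Column bests: S1=15.6, S2=13.0, S3=11.7, S4=14.8, S5=16.1.
Tiny regrets: 10.0, 10.3, 7.8, 2.0, 15.8 → max 15.8
Small regrets: 8.6, 5.3, 10.2, 1.5, 8.7 → max 10.2
Medium regrets: 7.0, 3.7, 5.4, 1.2, 13.7 → max 13.7
Large regrets: 9.3, 0.0, 5.0, 6.1, 0.0 → max 9.3
Huge regrets: 0.0, 12.7, 6.0, 0.0, 10.3 → max 12.7
Max regrets: 14.8, 6.2, 0.0, 11.3, 4.6 → max 14.8
Smallest max regret = 9.3 → Large.

Large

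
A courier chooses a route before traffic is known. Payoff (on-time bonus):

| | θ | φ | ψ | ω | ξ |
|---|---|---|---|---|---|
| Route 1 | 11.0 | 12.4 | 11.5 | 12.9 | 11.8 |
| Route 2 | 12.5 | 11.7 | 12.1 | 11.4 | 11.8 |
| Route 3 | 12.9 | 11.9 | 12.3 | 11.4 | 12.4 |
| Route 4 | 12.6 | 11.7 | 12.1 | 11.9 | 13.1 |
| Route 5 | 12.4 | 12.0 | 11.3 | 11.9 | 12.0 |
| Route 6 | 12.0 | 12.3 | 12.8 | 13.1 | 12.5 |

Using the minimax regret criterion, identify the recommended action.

Route 6

Column bests: θ=12.9, φ=12.4, ψ=12.8, ω=13.1, ξ=13.1.
Route 1 regrets: 1.9, 0.0, 1.3, 0.2, 1.3 → max 1.9
Route 2 regrets: 0.4, 0.7, 0.7, 1.7, 1.3 → max 1.7
Route 3 regrets: 0.0, 0.5, 0.5, 1.7, 0.7 → max 1.7
Route 4 regrets: 0.3, 0.7, 0.7, 1.2, 0.0 → max 1.2
Route 5 regrets: 0.5, 0.4, 1.5, 1.2, 1.1 → max 1.5
Route 6 regrets: 0.9, 0.1, 0.0, 0.0, 0.6 → max 0.9
Smallest max regret = 0.9 → Route 6.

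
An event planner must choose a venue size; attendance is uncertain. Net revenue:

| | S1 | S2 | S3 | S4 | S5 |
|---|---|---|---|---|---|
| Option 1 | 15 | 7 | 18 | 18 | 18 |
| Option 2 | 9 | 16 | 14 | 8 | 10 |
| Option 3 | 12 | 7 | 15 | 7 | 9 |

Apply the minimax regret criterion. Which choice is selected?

Option 1

Column bests: S1=15, S2=16, S3=18, S4=18, S5=18.
Option 1 regrets: 0, 9, 0, 0, 0 → max 9
Option 2 regrets: 6, 0, 4, 10, 8 → max 10
Option 3 regrets: 3, 9, 3, 11, 9 → max 11
Smallest max regret = 9 → Option 1.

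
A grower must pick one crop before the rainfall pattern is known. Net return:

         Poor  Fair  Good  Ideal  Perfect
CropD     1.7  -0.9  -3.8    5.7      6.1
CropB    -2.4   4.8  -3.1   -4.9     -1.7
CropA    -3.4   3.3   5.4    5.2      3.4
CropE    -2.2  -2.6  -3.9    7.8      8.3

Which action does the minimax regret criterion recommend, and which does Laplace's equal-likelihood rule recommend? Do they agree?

minimax regret → CropA; laplace → CropA (agree)

Column bests: Poor=1.7, Fair=4.8, Good=5.4, Ideal=7.8, Perfect=8.3.
CropD regrets: 0.0, 5.7, 9.2, 2.1, 2.2 → max 9.2
CropB regrets: 4.1, 0.0, 8.5, 12.7, 10.0 → max 12.7
CropA regrets: 5.1, 1.5, 0.0, 2.6, 4.9 → max 5.1
CropE regrets: 3.9, 7.4, 9.3, 0.0, 0.0 → max 9.3
Smallest max regret = 5.1 → CropA.
Row averages: CropD=1.76, CropB=-1.46, CropA=2.78, CropE=1.48
Highest average = 2.78 → CropA.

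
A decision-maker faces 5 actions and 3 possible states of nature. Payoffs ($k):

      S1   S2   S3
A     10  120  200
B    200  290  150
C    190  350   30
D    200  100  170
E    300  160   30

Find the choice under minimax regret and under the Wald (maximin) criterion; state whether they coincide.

Column bests: S1=300, S2=350, S3=200.
A regrets: 290, 230, 0 → max 290
B regrets: 100, 60, 50 → max 100
C regrets: 110, 0, 170 → max 170
D regrets: 100, 250, 30 → max 250
E regrets: 0, 190, 170 → max 190
Smallest max regret = 100 → B.
Row minima: A=10, B=150, C=30, D=100, E=30
Best worst-case = 150 → B.

minimax regret → B; maximin → B (agree)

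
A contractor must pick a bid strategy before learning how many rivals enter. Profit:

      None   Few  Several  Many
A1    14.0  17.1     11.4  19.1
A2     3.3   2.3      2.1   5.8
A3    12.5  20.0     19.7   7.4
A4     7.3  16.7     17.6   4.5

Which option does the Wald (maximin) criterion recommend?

Row minima: A1=11.4, A2=2.1, A3=7.4, A4=4.5
Best worst-case = 11.4 → A1.

A1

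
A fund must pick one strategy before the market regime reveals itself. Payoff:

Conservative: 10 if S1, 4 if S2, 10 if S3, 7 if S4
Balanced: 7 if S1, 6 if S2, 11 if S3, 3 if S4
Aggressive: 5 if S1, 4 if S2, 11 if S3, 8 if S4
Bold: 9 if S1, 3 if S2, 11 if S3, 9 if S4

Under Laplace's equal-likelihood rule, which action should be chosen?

Row averages: Conservative=7.75, Balanced=6.75, Aggressive=7, Bold=8
Highest average = 8 → Bold.

Bold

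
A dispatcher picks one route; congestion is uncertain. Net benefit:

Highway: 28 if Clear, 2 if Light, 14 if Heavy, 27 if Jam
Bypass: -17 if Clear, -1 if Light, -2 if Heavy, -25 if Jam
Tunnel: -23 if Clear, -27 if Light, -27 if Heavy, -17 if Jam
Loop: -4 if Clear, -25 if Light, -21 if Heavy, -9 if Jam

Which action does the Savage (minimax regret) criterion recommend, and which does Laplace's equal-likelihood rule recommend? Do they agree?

minimax regret → Highway; laplace → Highway (agree)

Column bests: Clear=28, Light=2, Heavy=14, Jam=27.
Highway regrets: 0, 0, 0, 0 → max 0
Bypass regrets: 45, 3, 16, 52 → max 52
Tunnel regrets: 51, 29, 41, 44 → max 51
Loop regrets: 32, 27, 35, 36 → max 36
Smallest max regret = 0 → Highway.
Row averages: Highway=17.75, Bypass=-11.25, Tunnel=-23.5, Loop=-14.75
Highest average = 17.75 → Highway.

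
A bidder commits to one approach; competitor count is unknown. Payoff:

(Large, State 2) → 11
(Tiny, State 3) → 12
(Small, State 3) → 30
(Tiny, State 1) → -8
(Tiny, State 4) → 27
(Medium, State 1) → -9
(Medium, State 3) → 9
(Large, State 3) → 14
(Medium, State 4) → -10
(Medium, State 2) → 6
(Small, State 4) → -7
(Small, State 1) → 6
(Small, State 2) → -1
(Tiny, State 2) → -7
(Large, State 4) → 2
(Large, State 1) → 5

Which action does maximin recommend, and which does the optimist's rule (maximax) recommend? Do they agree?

Row minima: Tiny=-8, Small=-7, Medium=-10, Large=2
Best worst-case = 2 → Large.
Row maxima: Tiny=27, Small=30, Medium=9, Large=14
Best best-case = 30 → Small.

maximin → Large; maximax → Small (disagree)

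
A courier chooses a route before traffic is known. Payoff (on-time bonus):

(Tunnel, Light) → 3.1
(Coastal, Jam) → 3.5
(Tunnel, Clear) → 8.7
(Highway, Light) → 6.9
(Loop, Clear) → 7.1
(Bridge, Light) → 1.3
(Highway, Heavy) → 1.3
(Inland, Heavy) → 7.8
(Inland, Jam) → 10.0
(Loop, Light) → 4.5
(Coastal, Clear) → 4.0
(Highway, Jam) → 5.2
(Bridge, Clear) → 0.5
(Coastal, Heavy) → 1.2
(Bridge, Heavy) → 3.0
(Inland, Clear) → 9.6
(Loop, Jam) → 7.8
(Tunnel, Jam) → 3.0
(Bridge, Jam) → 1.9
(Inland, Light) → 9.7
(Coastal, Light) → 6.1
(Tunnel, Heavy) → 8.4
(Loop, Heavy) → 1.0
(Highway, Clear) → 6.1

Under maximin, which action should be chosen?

Row minima: Tunnel=3.0, Bridge=0.5, Highway=1.3, Coastal=1.2, Inland=7.8, Loop=1.0
Best worst-case = 7.8 → Inland.

Inland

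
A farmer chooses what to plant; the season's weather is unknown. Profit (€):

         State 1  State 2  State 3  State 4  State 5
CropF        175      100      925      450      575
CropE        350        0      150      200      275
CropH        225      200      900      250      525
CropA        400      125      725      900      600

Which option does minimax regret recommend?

CropA

Column bests: State 1=400, State 2=200, State 3=925, State 4=900, State 5=600.
CropF regrets: 225, 100, 0, 450, 25 → max 450
CropE regrets: 50, 200, 775, 700, 325 → max 775
CropH regrets: 175, 0, 25, 650, 75 → max 650
CropA regrets: 0, 75, 200, 0, 0 → max 200
Smallest max regret = 200 → CropA.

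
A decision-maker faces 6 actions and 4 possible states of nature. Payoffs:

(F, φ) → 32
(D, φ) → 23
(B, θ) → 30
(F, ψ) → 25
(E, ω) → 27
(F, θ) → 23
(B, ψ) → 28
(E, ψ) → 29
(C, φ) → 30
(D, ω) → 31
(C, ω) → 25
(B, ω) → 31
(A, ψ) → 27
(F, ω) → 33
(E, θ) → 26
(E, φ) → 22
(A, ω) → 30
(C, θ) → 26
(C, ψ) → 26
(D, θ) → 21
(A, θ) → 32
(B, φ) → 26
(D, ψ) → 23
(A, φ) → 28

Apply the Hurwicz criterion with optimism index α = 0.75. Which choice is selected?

A

A: 0.75·32 + 0.25·27 = 30.75
B: 0.75·31 + 0.25·26 = 29.75
C: 0.75·30 + 0.25·25 = 28.75
D: 0.75·31 + 0.25·21 = 28.5
E: 0.75·29 + 0.25·22 = 27.25
F: 0.75·33 + 0.25·23 = 30.5
Highest Hurwicz score = 30.75 → A.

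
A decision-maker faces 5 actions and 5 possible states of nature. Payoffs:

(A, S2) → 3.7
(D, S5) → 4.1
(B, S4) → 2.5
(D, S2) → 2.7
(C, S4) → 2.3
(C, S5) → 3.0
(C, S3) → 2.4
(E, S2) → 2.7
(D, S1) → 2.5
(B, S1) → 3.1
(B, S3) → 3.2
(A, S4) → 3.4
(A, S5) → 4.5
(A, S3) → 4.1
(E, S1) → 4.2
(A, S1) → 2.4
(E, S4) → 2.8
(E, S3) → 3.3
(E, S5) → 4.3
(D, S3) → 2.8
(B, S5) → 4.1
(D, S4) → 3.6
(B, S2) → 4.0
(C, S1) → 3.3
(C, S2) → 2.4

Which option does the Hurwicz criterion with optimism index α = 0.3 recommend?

A: 0.3·4.5 + 0.7·2.4 = 3.03
B: 0.3·4.1 + 0.7·2.5 = 2.98
C: 0.3·3.3 + 0.7·2.3 = 2.6
D: 0.3·4.1 + 0.7·2.5 = 2.98
E: 0.3·4.3 + 0.7·2.7 = 3.18
Highest Hurwicz score = 3.18 → E.

E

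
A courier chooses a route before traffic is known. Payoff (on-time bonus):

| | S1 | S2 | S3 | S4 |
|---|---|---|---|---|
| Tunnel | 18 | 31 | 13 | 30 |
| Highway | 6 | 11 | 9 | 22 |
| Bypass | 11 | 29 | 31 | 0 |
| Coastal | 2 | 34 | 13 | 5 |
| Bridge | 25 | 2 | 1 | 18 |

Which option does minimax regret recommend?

Column bests: S1=25, S2=34, S3=31, S4=30.
Tunnel regrets: 7, 3, 18, 0 → max 18
Highway regrets: 19, 23, 22, 8 → max 23
Bypass regrets: 14, 5, 0, 30 → max 30
Coastal regrets: 23, 0, 18, 25 → max 25
Bridge regrets: 0, 32, 30, 12 → max 32
Smallest max regret = 18 → Tunnel.

Tunnel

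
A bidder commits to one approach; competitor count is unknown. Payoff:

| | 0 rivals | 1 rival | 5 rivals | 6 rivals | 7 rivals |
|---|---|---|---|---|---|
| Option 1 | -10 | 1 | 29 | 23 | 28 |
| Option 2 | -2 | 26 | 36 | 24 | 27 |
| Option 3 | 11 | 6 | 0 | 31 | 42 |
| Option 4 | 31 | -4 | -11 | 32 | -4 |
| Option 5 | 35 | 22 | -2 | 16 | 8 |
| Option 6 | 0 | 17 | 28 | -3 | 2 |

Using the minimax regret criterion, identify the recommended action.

Column bests: 0 rivals=35, 1 rival=26, 5 rivals=36, 6 rivals=32, 7 rivals=42.
Option 1 regrets: 45, 25, 7, 9, 14 → max 45
Option 2 regrets: 37, 0, 0, 8, 15 → max 37
Option 3 regrets: 24, 20, 36, 1, 0 → max 36
Option 4 regrets: 4, 30, 47, 0, 46 → max 47
Option 5 regrets: 0, 4, 38, 16, 34 → max 38
Option 6 regrets: 35, 9, 8, 35, 40 → max 40
Smallest max regret = 36 → Option 3.

Option 3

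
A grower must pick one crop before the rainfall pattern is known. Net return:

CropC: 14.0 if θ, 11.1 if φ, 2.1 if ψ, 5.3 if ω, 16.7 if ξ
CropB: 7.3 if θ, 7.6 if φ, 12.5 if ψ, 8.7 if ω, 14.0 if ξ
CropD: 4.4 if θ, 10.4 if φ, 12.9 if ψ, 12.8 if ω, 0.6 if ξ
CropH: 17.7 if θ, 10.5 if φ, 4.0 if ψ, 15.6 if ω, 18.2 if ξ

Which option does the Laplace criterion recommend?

Row averages: CropC=9.84, CropB=10.02, CropD=8.22, CropH=13.2
Highest average = 13.2 → CropH.

CropH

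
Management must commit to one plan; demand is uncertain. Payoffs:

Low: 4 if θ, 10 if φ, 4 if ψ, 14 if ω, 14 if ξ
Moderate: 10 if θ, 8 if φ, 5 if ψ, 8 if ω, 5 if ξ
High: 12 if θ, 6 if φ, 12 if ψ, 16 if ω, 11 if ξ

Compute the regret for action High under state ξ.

Best payoff under ξ is 14.
Regret = 14 − 11 = 3.

3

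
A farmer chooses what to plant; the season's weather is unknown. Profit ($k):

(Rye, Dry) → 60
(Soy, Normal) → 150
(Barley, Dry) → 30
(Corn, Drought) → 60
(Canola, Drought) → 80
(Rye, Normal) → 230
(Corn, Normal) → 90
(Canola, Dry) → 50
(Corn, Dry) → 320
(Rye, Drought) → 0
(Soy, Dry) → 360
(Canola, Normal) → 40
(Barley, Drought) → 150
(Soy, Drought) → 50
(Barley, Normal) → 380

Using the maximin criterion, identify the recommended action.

Row minima: Barley=30, Canola=40, Corn=60, Rye=0, Soy=50
Best worst-case = 60 → Corn.

Corn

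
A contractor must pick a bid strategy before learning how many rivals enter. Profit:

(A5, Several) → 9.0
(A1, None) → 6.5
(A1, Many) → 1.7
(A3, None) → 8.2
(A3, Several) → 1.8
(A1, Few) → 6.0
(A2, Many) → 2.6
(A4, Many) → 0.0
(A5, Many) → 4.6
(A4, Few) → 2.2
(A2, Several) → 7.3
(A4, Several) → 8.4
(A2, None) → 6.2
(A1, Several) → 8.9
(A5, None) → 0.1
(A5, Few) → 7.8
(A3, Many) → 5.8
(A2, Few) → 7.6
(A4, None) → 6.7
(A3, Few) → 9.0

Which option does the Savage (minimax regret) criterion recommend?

A2

Column bests: None=8.2, Few=9.0, Several=9.0, Many=5.8.
A1 regrets: 1.7, 3.0, 0.1, 4.1 → max 4.1
A2 regrets: 2.0, 1.4, 1.7, 3.2 → max 3.2
A3 regrets: 0.0, 0.0, 7.2, 0.0 → max 7.2
A4 regrets: 1.5, 6.8, 0.6, 5.8 → max 6.8
A5 regrets: 8.1, 1.2, 0.0, 1.2 → max 8.1
Smallest max regret = 3.2 → A2.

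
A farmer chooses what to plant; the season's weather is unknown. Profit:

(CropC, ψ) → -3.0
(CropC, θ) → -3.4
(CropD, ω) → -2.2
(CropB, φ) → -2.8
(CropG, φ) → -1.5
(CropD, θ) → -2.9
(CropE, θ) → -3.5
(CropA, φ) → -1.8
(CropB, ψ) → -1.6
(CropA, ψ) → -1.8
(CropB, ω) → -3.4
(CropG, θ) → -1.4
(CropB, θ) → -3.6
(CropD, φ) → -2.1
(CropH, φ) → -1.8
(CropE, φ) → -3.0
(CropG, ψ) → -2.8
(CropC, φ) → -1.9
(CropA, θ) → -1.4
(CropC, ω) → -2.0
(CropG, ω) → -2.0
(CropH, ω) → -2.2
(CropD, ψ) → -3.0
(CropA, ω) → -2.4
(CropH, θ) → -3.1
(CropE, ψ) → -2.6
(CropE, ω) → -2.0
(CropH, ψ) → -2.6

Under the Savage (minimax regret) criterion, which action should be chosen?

Column bests: θ=-1.4, φ=-1.5, ψ=-1.6, ω=-2.0.
CropH regrets: 1.7, 0.3, 1.0, 0.2 → max 1.7
CropC regrets: 2.0, 0.4, 1.4, 0.0 → max 2.0
CropD regrets: 1.5, 0.6, 1.4, 0.2 → max 1.5
CropG regrets: 0.0, 0.0, 1.2, 0.0 → max 1.2
CropE regrets: 2.1, 1.5, 1.0, 0.0 → max 2.1
CropA regrets: 0.0, 0.3, 0.2, 0.4 → max 0.4
CropB regrets: 2.2, 1.3, 0.0, 1.4 → max 2.2
Smallest max regret = 0.4 → CropA.

CropA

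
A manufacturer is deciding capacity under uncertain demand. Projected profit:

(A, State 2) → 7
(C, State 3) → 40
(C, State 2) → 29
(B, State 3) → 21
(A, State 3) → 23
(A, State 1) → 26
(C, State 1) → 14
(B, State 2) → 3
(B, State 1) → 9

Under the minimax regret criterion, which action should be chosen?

C

Column bests: State 1=26, State 2=29, State 3=40.
A regrets: 0, 22, 17 → max 22
B regrets: 17, 26, 19 → max 26
C regrets: 12, 0, 0 → max 12
Smallest max regret = 12 → C.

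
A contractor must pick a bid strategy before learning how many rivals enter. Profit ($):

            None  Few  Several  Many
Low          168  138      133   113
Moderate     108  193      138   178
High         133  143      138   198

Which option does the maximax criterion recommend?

High

Row maxima: Low=168, Moderate=193, High=198
Best best-case = 198 → High.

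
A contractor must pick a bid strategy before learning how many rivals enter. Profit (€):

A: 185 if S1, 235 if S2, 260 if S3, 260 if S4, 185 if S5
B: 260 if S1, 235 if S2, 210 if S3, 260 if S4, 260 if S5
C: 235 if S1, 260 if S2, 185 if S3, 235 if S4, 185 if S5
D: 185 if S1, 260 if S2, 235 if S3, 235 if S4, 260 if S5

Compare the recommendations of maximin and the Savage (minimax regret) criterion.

maximin → B; minimax regret → B (agree)

Row minima: A=185, B=210, C=185, D=185
Best worst-case = 210 → B.
Column bests: S1=260, S2=260, S3=260, S4=260, S5=260.
A regrets: 75, 25, 0, 0, 75 → max 75
B regrets: 0, 25, 50, 0, 0 → max 50
C regrets: 25, 0, 75, 25, 75 → max 75
D regrets: 75, 0, 25, 25, 0 → max 75
Smallest max regret = 50 → B.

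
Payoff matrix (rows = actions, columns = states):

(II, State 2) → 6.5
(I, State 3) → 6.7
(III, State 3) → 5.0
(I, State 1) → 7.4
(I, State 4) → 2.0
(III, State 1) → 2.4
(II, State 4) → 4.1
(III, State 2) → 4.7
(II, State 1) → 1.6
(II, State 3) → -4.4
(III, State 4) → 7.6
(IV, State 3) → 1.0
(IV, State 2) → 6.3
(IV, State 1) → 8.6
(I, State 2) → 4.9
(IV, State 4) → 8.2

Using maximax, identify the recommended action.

Row maxima: I=7.4, II=6.5, III=7.6, IV=8.6
Best best-case = 8.6 → IV.

IV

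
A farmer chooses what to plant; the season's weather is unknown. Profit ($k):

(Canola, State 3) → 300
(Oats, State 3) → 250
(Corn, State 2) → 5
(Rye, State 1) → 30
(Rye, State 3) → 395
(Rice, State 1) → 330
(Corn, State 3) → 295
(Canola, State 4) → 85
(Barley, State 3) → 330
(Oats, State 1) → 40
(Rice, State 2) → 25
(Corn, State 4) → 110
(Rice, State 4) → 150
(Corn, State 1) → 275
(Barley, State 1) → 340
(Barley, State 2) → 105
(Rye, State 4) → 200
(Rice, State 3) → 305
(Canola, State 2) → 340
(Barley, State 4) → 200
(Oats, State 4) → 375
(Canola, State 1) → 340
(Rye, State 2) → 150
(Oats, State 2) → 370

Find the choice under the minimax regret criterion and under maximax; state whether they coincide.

Column bests: State 1=340, State 2=370, State 3=395, State 4=375.
Canola regrets: 0, 30, 95, 290 → max 290
Corn regrets: 65, 365, 100, 265 → max 365
Oats regrets: 300, 0, 145, 0 → max 300
Rye regrets: 310, 220, 0, 175 → max 310
Rice regrets: 10, 345, 90, 225 → max 345
Barley regrets: 0, 265, 65, 175 → max 265
Smallest max regret = 265 → Barley.
Row maxima: Canola=340, Corn=295, Oats=375, Rye=395, Rice=330, Barley=340
Best best-case = 395 → Rye.

minimax regret → Barley; maximax → Rye (disagree)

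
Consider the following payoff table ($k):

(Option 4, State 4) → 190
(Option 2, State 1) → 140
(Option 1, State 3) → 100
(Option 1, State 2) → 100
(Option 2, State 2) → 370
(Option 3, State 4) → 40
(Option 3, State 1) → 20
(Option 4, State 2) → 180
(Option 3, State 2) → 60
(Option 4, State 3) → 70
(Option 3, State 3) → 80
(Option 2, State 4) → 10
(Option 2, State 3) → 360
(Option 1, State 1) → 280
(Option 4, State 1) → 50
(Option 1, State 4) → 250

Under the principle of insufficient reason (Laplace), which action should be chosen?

Row averages: Option 1=182.5, Option 2=220, Option 3=50, Option 4=122.5
Highest average = 220 → Option 2.

Option 2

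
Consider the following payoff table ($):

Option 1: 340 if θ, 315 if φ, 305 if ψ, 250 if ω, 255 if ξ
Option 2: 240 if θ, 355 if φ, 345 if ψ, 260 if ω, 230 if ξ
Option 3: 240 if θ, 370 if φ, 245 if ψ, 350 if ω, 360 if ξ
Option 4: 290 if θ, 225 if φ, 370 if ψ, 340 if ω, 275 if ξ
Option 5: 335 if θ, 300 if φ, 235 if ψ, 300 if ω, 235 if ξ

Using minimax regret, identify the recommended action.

Option 1

Column bests: θ=340, φ=370, ψ=370, ω=350, ξ=360.
Option 1 regrets: 0, 55, 65, 100, 105 → max 105
Option 2 regrets: 100, 15, 25, 90, 130 → max 130
Option 3 regrets: 100, 0, 125, 0, 0 → max 125
Option 4 regrets: 50, 145, 0, 10, 85 → max 145
Option 5 regrets: 5, 70, 135, 50, 125 → max 135
Smallest max regret = 105 → Option 1.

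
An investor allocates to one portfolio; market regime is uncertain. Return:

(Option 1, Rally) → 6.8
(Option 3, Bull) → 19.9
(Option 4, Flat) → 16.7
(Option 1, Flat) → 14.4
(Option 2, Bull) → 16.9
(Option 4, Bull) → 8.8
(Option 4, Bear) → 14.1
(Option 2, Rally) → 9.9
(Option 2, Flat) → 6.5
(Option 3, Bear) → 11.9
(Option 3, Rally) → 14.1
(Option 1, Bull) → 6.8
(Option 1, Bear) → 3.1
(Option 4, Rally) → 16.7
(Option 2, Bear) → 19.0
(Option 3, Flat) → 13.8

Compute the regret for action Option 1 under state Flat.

Best payoff under Flat is 16.7.
Regret = 16.7 − 14.4 = 2.3.

2.3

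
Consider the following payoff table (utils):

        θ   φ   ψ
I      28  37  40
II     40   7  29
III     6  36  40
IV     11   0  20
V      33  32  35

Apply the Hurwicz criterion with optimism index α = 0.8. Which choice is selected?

I: 0.8·40 + 0.2·28 = 37.6
II: 0.8·40 + 0.2·7 = 33.4
III: 0.8·40 + 0.2·6 = 33.2
IV: 0.8·20 + 0.2·0 = 16
V: 0.8·35 + 0.2·32 = 34.4
Highest Hurwicz score = 37.6 → I.

I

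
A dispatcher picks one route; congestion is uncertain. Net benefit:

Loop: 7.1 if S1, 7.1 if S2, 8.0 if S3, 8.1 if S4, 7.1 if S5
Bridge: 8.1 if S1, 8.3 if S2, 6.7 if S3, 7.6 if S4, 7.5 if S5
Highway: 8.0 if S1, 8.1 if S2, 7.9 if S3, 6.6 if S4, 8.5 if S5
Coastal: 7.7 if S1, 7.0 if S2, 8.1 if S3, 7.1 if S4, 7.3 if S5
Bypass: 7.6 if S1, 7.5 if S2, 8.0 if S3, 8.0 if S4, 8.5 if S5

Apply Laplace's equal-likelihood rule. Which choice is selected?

Bypass

Row averages: Loop=7.48, Bridge=7.64, Highway=7.82, Coastal=7.44, Bypass=7.92
Highest average = 7.92 → Bypass.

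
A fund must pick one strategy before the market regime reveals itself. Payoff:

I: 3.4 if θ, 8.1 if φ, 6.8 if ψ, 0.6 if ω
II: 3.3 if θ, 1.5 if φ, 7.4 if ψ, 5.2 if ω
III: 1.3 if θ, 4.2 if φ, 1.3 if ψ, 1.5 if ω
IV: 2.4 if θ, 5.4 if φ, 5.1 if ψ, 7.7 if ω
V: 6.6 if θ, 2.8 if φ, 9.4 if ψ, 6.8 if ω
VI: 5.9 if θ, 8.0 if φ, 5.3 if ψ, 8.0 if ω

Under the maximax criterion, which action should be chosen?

Row maxima: I=8.1, II=7.4, III=4.2, IV=7.7, V=9.4, VI=8.0
Best best-case = 9.4 → V.

V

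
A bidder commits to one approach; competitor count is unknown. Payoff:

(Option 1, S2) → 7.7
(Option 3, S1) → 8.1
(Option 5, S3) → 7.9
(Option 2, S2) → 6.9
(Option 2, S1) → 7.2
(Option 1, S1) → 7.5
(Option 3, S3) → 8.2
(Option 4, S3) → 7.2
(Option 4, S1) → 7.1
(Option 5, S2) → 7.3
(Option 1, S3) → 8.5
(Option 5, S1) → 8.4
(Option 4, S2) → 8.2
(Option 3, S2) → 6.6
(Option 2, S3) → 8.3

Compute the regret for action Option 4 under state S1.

1.3

Best payoff under S1 is 8.4.
Regret = 8.4 − 7.1 = 1.3.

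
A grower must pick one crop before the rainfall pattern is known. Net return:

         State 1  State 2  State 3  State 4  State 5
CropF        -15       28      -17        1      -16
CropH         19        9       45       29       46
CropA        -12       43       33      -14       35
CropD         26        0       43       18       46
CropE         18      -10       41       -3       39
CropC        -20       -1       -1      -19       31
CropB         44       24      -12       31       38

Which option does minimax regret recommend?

CropH

Column bests: State 1=44, State 2=43, State 3=45, State 4=31, State 5=46.
CropF regrets: 59, 15, 62, 30, 62 → max 62
CropH regrets: 25, 34, 0, 2, 0 → max 34
CropA regrets: 56, 0, 12, 45, 11 → max 56
CropD regrets: 18, 43, 2, 13, 0 → max 43
CropE regrets: 26, 53, 4, 34, 7 → max 53
CropC regrets: 64, 44, 46, 50, 15 → max 64
CropB regrets: 0, 19, 57, 0, 8 → max 57
Smallest max regret = 34 → CropH.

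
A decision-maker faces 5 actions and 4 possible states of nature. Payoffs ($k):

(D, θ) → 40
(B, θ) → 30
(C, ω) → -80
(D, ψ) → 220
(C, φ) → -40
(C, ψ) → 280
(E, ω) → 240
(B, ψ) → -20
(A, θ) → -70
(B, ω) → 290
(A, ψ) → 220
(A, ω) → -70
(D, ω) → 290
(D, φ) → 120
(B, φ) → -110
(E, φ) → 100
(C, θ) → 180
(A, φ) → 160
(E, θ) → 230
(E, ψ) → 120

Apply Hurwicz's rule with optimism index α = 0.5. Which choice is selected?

E

A: 0.5·220 + 0.5·(-70) = 75
B: 0.5·290 + 0.5·(-110) = 90
C: 0.5·280 + 0.5·(-80) = 100
D: 0.5·290 + 0.5·40 = 165
E: 0.5·240 + 0.5·100 = 170
Highest Hurwicz score = 170 → E.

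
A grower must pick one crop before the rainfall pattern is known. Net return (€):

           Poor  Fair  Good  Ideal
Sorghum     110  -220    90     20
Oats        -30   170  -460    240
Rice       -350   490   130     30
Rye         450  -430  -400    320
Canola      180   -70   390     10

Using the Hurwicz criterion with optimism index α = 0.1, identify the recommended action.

Canola

Sorghum: 0.1·110 + 0.9·(-220) = -187
Oats: 0.1·240 + 0.9·(-460) = -390
Rice: 0.1·490 + 0.9·(-350) = -266
Rye: 0.1·450 + 0.9·(-430) = -342
Canola: 0.1·390 + 0.9·(-70) = -24
Highest Hurwicz score = -24 → Canola.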